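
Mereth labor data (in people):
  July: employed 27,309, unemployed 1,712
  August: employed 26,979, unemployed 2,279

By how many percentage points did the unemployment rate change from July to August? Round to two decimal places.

July: labor force = 27,309 + 1,712 = 29,021; u = 1,712/29,021 = 5.90%.
August: labor force = 26,979 + 2,279 = 29,258; u = 2,279/29,258 = 7.79%.
Change = 7.79% − 5.90% = +1.89 pp.

The unemployment rate changed by +1.89 percentage points.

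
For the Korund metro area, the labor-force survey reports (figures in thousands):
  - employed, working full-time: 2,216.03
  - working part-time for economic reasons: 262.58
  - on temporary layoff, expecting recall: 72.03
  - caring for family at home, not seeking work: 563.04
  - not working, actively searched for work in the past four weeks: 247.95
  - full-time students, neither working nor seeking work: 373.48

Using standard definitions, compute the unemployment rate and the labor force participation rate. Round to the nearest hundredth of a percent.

Employed = 2,216.03 + 262.58 = 2,478.61 thousand (anyone who worked, including part-time for economic reasons, counts as employed).
Unemployed = 72.03 + 247.95 = 319.98 thousand (jobless and actively searching, or on temporary layoff).
Labor force = 2,478.61 + 319.98 = 2,798.59 thousand.
Not in labor force = 563.04 + 373.48 = 936.52 thousand (those not working and not actively searching are outside the labor force).
Civilian working-age population = 2,798.59 + 936.52 = 3,735.11 thousand.
Unemployment rate = 319.98 / 2,798.59 = 11.43%.
Labor force participation rate = 2,798.59 / 3,735.11 = 74.93%.

Unemployment rate ≈ 11.43%; labor force participation rate ≈ 74.93%.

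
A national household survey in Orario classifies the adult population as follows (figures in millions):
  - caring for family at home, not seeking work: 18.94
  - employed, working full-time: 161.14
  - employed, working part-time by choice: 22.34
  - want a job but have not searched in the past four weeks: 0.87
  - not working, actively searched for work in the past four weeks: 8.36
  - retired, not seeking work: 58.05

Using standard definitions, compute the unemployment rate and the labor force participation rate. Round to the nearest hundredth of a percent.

Employed = 161.14 + 22.34 = 183.48 million.
Unemployed = 8.36 million.
Labor force = 183.48 + 8.36 = 191.84 million.
Not in labor force = 18.94 + 0.87 + 58.05 = 77.86 million (those not working and not actively searching are outside the labor force — including those who want a job but have given up searching).
Civilian working-age population = 191.84 + 77.86 = 269.70 million.
Unemployment rate = 8.36 / 191.84 = 4.36%.
Labor force participation rate = 191.84 / 269.70 = 71.13%.

Unemployment rate ≈ 4.36%; labor force participation rate ≈ 71.13%.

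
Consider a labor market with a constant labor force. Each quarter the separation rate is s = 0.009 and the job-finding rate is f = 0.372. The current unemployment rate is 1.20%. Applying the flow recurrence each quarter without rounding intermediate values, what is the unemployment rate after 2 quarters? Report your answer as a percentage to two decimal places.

Unemployment rate after two quarters ≈ 1.92%.

With a fixed labor force, u_{t+1} = u_t + s·(1−u_t) − f·u_t = u_t·(1−s−f) + s.
Here 1−s−f = 0.619 and s = 0.009.
u_1 = 0.012000 × 0.619 + 0.009 = 0.016428.
u_2 = 0.016428 × 0.619 + 0.009 = 0.019169.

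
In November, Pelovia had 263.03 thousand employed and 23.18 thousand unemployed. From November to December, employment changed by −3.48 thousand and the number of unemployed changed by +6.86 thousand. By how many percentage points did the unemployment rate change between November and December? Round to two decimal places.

November: labor force = 263.03 + 23.18 = 286.21; u = 23.18/286.21 = 8.10%.
December: labor force = 259.55 + 30.04 = 289.59; u = 30.04/289.59 = 10.37%.
Change = 10.37% − 8.10% = +2.27 pp.

The unemployment rate changed by +2.27 percentage points.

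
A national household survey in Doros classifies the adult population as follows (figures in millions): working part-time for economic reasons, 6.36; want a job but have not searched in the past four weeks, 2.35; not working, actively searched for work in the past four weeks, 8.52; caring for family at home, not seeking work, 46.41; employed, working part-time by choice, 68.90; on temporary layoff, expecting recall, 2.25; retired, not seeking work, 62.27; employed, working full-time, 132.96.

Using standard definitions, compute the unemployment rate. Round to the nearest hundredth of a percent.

Employed = 6.36 + 68.90 + 132.96 = 208.22 million (anyone who worked, including part-time for economic reasons, counts as employed).
Unemployed = 8.52 + 2.25 = 10.77 million (jobless and actively searching, or on temporary layoff).
Labor force = 208.22 + 10.77 = 218.99 million.
Unemployment rate = 10.77 / 218.99 = 4.92%.

Unemployment rate ≈ 4.92%.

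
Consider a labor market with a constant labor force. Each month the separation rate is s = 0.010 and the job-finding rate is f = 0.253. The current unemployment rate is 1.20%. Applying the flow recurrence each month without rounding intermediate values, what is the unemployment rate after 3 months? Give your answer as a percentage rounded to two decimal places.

Unemployment rate after three months ≈ 2.76%.

With a fixed labor force, u_{t+1} = u_t + s·(1−u_t) − f·u_t = u_t·(1−s−f) + s.
Here 1−s−f = 0.737 and s = 0.010.
u_1 = 0.012000 × 0.737 + 0.010 = 0.018844.
u_2 = 0.018844 × 0.737 + 0.010 = 0.023888.
u_3 = 0.023888 × 0.737 + 0.010 = 0.027605.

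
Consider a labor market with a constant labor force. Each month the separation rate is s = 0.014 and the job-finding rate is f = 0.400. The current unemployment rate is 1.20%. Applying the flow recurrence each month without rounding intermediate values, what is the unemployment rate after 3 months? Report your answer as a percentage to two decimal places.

With a fixed labor force, u_{t+1} = u_t + s·(1−u_t) − f·u_t = u_t·(1−s−f) + s.
Here 1−s−f = 0.586 and s = 0.014.
u_1 = 0.012000 × 0.586 + 0.014 = 0.021032.
u_2 = 0.021032 × 0.586 + 0.014 = 0.026325.
u_3 = 0.026325 × 0.586 + 0.014 = 0.029426.

Unemployment rate after three months ≈ 2.94%.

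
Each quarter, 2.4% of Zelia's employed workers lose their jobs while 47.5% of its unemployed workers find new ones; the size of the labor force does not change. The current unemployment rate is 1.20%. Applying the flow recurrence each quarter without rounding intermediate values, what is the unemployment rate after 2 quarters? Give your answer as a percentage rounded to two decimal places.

With a fixed labor force, u_{t+1} = u_t + s·(1−u_t) − f·u_t = u_t·(1−s−f) + s.
Here 1−s−f = 0.501 and s = 0.024.
u_1 = 0.012000 × 0.501 + 0.024 = 0.030012.
u_2 = 0.030012 × 0.501 + 0.024 = 0.039036.

Unemployment rate after two quarters ≈ 3.90%.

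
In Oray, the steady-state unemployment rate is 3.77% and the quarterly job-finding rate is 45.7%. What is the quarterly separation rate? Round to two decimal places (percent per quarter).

Separation rate ≈ 1.79% per quarter.

From u* = s/(s+f): s = u·f/(1−u).
s = 0.0377 × 45.7 / (1 − 0.0377) = 1.7229 / 0.9623 ≈ 1.79% per quarter.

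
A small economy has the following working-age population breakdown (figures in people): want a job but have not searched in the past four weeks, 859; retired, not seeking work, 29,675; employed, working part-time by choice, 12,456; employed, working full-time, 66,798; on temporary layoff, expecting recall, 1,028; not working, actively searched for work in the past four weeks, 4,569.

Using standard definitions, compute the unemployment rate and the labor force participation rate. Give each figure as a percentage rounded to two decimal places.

Employed = 12,456 + 66,798 = 79,254.
Unemployed = 1,028 + 4,569 = 5,597 (jobless and actively searching, or on temporary layoff).
Labor force = 79,254 + 5,597 = 84,851.
Not in labor force = 859 + 29,675 = 30,534 (those not working and not actively searching are outside the labor force — including those who want a job but have given up searching).
Civilian working-age population = 84,851 + 30,534 = 115,385.
Unemployment rate = 5,597 / 84,851 = 6.60%.
Labor force participation rate = 84,851 / 115,385 = 73.54%.

Unemployment rate ≈ 6.60%; labor force participation rate ≈ 73.54%.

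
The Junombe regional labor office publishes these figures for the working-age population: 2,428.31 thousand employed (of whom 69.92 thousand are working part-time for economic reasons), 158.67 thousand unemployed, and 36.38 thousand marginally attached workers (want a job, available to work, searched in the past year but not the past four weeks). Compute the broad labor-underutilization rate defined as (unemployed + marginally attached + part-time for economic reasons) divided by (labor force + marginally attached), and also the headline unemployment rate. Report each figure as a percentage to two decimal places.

Labor force = 2,428.31 + 158.67 = 2,586.98 thousand.
Numerator = 158.67 + 36.38 + 69.92 = 264.97 thousand.
Denominator = 2,586.98 + 36.38 = 2,623.36 thousand.
Broad rate = 264.97 / 2,623.36 = 10.10%.
Headline unemployment rate = 158.67 / 2,586.98 = 6.13%.

Broad underutilization rate ≈ 10.10%; headline unemployment rate ≈ 6.13%.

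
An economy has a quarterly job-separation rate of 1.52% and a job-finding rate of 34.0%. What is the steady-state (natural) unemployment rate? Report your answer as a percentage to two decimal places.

Steady-state unemployment rate ≈ 4.28%.

At steady state the flows balance: s·E = f·U, so U/(E+U) = s/(s+f).
u* = 1.52 / (1.52 + 34.0) = 1.52 / 35.52 = 4.28%.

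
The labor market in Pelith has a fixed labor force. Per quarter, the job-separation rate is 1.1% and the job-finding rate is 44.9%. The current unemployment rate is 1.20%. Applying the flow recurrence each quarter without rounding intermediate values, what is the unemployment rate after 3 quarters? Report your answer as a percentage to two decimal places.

With a fixed labor force, u_{t+1} = u_t + s·(1−u_t) − f·u_t = u_t·(1−s−f) + s.
Here 1−s−f = 0.540 and s = 0.011.
u_1 = 0.012000 × 0.540 + 0.011 = 0.017480.
u_2 = 0.017480 × 0.540 + 0.011 = 0.020439.
u_3 = 0.020439 × 0.540 + 0.011 = 0.022037.

Unemployment rate after three quarters ≈ 2.20%.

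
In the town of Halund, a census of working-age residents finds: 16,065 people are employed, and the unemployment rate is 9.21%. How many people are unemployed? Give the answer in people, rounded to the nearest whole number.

Let U be the number unemployed. The labor force is E + U, and U/(E+U) = 0.0921.
So U = 0.0921 × 16,065 / (1 − 0.0921) = 1479.59 / 0.9079 ≈ 1,630.

About 1,630 are unemployed.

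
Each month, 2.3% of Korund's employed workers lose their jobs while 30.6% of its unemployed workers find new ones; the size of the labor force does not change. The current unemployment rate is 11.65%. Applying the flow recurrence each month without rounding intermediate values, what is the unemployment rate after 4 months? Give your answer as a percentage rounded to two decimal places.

With a fixed labor force, u_{t+1} = u_t + s·(1−u_t) − f·u_t = u_t·(1−s−f) + s.
Here 1−s−f = 0.671 and s = 0.023.
u_1 = 0.116500 × 0.671 + 0.023 = 0.101171.
u_2 = 0.101171 × 0.671 + 0.023 = 0.090886.
u_3 = 0.090886 × 0.671 + 0.023 = 0.083985.
u_4 = 0.083985 × 0.671 + 0.023 = 0.079354.

Unemployment rate after four months ≈ 7.94%.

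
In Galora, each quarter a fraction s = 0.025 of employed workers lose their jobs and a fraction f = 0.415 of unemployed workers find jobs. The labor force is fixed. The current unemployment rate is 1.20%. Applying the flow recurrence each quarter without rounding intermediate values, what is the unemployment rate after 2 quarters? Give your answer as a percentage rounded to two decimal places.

With a fixed labor force, u_{t+1} = u_t + s·(1−u_t) − f·u_t = u_t·(1−s−f) + s.
Here 1−s−f = 0.560 and s = 0.025.
u_1 = 0.012000 × 0.560 + 0.025 = 0.031720.
u_2 = 0.031720 × 0.560 + 0.025 = 0.042763.

Unemployment rate after two quarters ≈ 4.28%.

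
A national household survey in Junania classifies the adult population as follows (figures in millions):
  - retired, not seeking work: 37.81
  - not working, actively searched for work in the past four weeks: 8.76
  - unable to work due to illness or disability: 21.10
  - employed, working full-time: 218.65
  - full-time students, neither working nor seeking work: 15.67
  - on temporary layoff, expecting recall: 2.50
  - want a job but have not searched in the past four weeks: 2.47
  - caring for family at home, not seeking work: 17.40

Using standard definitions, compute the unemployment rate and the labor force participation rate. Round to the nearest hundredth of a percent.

Unemployment rate ≈ 4.90%; labor force participation rate ≈ 70.88%.

Employed = 218.65 million.
Unemployed = 8.76 + 2.50 = 11.26 million (jobless and actively searching, or on temporary layoff).
Labor force = 218.65 + 11.26 = 229.91 million.
Not in labor force = 37.81 + 21.10 + 15.67 + 2.47 + 17.40 = 94.45 million (those not working and not actively searching are outside the labor force — including those who want a job but have given up searching).
Civilian working-age population = 229.91 + 94.45 = 324.36 million.
Unemployment rate = 11.26 / 229.91 = 4.90%.
Labor force participation rate = 229.91 / 324.36 = 70.88%.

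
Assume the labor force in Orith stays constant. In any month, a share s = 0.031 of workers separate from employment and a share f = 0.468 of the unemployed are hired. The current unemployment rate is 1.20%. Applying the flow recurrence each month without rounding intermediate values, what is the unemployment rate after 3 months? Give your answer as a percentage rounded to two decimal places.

With a fixed labor force, u_{t+1} = u_t + s·(1−u_t) − f·u_t = u_t·(1−s−f) + s.
Here 1−s−f = 0.501 and s = 0.031.
u_1 = 0.012000 × 0.501 + 0.031 = 0.037012.
u_2 = 0.037012 × 0.501 + 0.031 = 0.049543.
u_3 = 0.049543 × 0.501 + 0.031 = 0.055821.

Unemployment rate after three months ≈ 5.58%.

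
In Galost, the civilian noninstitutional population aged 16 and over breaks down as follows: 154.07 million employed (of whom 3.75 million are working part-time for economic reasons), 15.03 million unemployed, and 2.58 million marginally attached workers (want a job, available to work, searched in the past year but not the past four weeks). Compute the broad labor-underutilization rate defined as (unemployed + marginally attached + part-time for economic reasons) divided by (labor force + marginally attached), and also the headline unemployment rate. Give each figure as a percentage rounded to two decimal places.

Broad underutilization rate ≈ 12.44%; headline unemployment rate ≈ 8.89%.

Labor force = 154.07 + 15.03 = 169.10 million.
Numerator = 15.03 + 2.58 + 3.75 = 21.36 million.
Denominator = 169.10 + 2.58 = 171.68 million.
Broad rate = 21.36 / 171.68 = 12.44%.
Headline unemployment rate = 15.03 / 169.10 = 8.89%.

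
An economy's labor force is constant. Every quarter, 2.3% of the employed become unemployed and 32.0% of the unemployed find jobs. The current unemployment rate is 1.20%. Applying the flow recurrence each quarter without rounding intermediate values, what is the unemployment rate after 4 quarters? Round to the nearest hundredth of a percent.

With a fixed labor force, u_{t+1} = u_t + s·(1−u_t) − f·u_t = u_t·(1−s−f) + s.
Here 1−s−f = 0.657 and s = 0.023.
u_1 = 0.012000 × 0.657 + 0.023 = 0.030884.
u_2 = 0.030884 × 0.657 + 0.023 = 0.043291.
u_3 = 0.043291 × 0.657 + 0.023 = 0.051442.
u_4 = 0.051442 × 0.657 + 0.023 = 0.056797.

Unemployment rate after four quarters ≈ 5.68%.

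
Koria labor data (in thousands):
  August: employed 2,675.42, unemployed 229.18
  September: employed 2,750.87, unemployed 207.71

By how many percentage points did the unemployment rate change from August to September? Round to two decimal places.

August: labor force = 2,675.42 + 229.18 = 2,904.60; u = 229.18/2,904.60 = 7.89%.
September: labor force = 2,750.87 + 207.71 = 2,958.58; u = 207.71/2,958.58 = 7.02%.
Change = 7.02% − 7.89% = −0.87 pp.

The unemployment rate changed by −0.87 percentage points.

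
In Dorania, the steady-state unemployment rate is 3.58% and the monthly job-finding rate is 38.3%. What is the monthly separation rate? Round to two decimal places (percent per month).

Separation rate ≈ 1.42% per month.

From u* = s/(s+f): s = u·f/(1−u).
s = 0.0358 × 38.3 / (1 − 0.0358) = 1.3711 / 0.9642 ≈ 1.42% per month.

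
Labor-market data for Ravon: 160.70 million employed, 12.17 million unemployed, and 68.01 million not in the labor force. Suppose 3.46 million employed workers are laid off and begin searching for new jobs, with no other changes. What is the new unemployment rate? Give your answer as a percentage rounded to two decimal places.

Initially, labor force = 160.70 + 12.17 = 172.87 million, so u = 12.17/172.87 = 7.04%.
After the change, employed falls and unemployed rises by 3.46; labor force unchanged → E = 157.24, U = 15.63, labor force = 172.87 million.
New unemployment rate = 15.63 / 172.87 = 9.04%.

New unemployment rate ≈ 9.04%.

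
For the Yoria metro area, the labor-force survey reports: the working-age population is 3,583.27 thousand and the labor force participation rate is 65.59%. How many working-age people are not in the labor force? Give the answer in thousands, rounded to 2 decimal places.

Share not in the labor force = 1 − 0.6559 = 0.3441.
Not in labor force = 0.3441 × 3,583.27 ≈ 1,233.00 thousand.

About 1,233.00 thousand are not in the labor force.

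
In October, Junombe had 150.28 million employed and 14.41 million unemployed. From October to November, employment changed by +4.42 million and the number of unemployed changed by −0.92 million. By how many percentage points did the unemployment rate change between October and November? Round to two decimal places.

The unemployment rate changed by −0.73 percentage points.

October: labor force = 150.28 + 14.41 = 164.69; u = 14.41/164.69 = 8.75%.
November: labor force = 154.70 + 13.49 = 168.19; u = 13.49/168.19 = 8.02%.
Change = 8.02% − 8.75% = −0.73 pp.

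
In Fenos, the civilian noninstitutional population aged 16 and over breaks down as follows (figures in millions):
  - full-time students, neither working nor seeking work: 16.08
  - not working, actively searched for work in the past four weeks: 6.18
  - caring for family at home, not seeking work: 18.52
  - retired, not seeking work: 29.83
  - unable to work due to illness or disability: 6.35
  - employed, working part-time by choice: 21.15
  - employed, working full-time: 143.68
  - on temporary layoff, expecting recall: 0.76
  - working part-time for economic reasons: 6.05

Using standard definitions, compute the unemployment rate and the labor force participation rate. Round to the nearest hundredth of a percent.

Employed = 21.15 + 143.68 + 6.05 = 170.88 million (anyone who worked, including part-time for economic reasons, counts as employed).
Unemployed = 6.18 + 0.76 = 6.94 million (jobless and actively searching, or on temporary layoff).
Labor force = 170.88 + 6.94 = 177.82 million.
Not in labor force = 16.08 + 18.52 + 29.83 + 6.35 = 70.78 million (those not working and not actively searching are outside the labor force).
Civilian working-age population = 177.82 + 70.78 = 248.60 million.
Unemployment rate = 6.94 / 177.82 = 3.90%.
Labor force participation rate = 177.82 / 248.60 = 71.53%.

Unemployment rate ≈ 3.90%; labor force participation rate ≈ 71.53%.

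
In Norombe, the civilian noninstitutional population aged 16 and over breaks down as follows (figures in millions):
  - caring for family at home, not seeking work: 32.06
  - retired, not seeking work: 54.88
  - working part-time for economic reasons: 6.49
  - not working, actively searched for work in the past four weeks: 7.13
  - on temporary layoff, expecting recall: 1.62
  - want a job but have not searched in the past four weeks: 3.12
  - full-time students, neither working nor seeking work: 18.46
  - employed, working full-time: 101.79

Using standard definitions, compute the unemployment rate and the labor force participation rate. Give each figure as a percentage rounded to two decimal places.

Unemployment rate ≈ 7.48%; labor force participation rate ≈ 51.89%.

Employed = 6.49 + 101.79 = 108.28 million (anyone who worked, including part-time for economic reasons, counts as employed).
Unemployed = 7.13 + 1.62 = 8.75 million (jobless and actively searching, or on temporary layoff).
Labor force = 108.28 + 8.75 = 117.03 million.
Not in labor force = 32.06 + 54.88 + 3.12 + 18.46 = 108.52 million (those not working and not actively searching are outside the labor force — including those who want a job but have given up searching).
Civilian working-age population = 117.03 + 108.52 = 225.55 million.
Unemployment rate = 8.75 / 117.03 = 7.48%.
Labor force participation rate = 117.03 / 225.55 = 51.89%.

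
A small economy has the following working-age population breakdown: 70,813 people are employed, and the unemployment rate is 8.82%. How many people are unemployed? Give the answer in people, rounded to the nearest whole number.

Let U be the number unemployed. The labor force is E + U, and U/(E+U) = 0.0882.
So U = 0.0882 × 70,813 / (1 − 0.0882) = 6245.71 / 0.9118 ≈ 6,850.

About 6,850 are unemployed.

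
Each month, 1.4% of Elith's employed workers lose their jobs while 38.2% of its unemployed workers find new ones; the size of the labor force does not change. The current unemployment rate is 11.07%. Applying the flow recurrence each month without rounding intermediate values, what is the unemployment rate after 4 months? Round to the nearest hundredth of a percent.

With a fixed labor force, u_{t+1} = u_t + s·(1−u_t) − f·u_t = u_t·(1−s−f) + s.
Here 1−s−f = 0.604 and s = 0.014.
u_1 = 0.110700 × 0.604 + 0.014 = 0.080863.
u_2 = 0.080863 × 0.604 + 0.014 = 0.062841.
u_3 = 0.062841 × 0.604 + 0.014 = 0.051956.
u_4 = 0.051956 × 0.604 + 0.014 = 0.045381.

Unemployment rate after four months ≈ 4.54%.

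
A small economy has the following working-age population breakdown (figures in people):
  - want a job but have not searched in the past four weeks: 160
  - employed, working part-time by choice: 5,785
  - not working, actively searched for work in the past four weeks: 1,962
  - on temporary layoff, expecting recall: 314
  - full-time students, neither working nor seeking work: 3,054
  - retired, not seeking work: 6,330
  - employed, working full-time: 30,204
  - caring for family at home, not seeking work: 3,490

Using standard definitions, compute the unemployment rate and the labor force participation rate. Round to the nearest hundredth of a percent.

Unemployment rate ≈ 5.95%; labor force participation rate ≈ 74.59%.

Employed = 5,785 + 30,204 = 35,989.
Unemployed = 1,962 + 314 = 2,276 (jobless and actively searching, or on temporary layoff).
Labor force = 35,989 + 2,276 = 38,265.
Not in labor force = 160 + 3,054 + 6,330 + 3,490 = 13,034 (those not working and not actively searching are outside the labor force — including those who want a job but have given up searching).
Civilian working-age population = 38,265 + 13,034 = 51,299.
Unemployment rate = 2,276 / 38,265 = 5.95%.
Labor force participation rate = 38,265 / 51,299 = 74.59%.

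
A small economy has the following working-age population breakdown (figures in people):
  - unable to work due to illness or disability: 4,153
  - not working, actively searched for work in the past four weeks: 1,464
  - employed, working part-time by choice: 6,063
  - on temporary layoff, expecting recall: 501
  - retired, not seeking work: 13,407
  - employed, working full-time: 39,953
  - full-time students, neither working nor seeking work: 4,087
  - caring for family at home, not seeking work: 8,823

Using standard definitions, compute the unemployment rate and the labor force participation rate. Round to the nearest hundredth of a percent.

Unemployment rate ≈ 4.10%; labor force participation rate ≈ 61.16%.

Employed = 6,063 + 39,953 = 46,016.
Unemployed = 1,464 + 501 = 1,965 (jobless and actively searching, or on temporary layoff).
Labor force = 46,016 + 1,965 = 47,981.
Not in labor force = 4,153 + 13,407 + 4,087 + 8,823 = 30,470 (those not working and not actively searching are outside the labor force).
Civilian working-age population = 47,981 + 30,470 = 78,451.
Unemployment rate = 1,965 / 47,981 = 4.10%.
Labor force participation rate = 47,981 / 78,451 = 61.16%.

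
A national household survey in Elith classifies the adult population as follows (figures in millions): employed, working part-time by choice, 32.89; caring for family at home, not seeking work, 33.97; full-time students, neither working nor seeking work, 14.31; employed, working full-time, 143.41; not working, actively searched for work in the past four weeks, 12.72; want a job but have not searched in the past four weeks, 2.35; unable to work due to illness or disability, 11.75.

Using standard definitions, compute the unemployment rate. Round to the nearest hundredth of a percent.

Unemployment rate ≈ 6.73%.

Employed = 32.89 + 143.41 = 176.30 million.
Unemployed = 12.72 million.
Labor force = 176.30 + 12.72 = 189.02 million.
Unemployment rate = 12.72 / 189.02 = 6.73%.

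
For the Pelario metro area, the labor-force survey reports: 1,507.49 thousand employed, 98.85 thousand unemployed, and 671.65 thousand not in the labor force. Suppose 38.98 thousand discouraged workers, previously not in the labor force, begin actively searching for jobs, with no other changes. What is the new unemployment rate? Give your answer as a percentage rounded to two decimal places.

Initially, labor force = 1,507.49 + 98.85 = 1,606.34 thousand, so u = 98.85/1,606.34 = 6.15%.
After the change, unemployed and labor force both rise by 38.98 → E = 1,507.49, U = 137.83, labor force = 1,645.32 thousand.
New unemployment rate = 137.83 / 1,645.32 = 8.38%.

New unemployment rate ≈ 8.38%.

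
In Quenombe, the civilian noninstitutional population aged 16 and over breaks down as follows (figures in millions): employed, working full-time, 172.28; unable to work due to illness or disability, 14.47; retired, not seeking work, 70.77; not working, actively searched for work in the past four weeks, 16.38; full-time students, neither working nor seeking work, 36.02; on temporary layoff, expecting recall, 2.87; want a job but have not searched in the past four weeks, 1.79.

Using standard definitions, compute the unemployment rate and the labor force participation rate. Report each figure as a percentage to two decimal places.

Unemployment rate ≈ 10.05%; labor force participation rate ≈ 60.88%.

Employed = 172.28 million.
Unemployed = 16.38 + 2.87 = 19.25 million (jobless and actively searching, or on temporary layoff).
Labor force = 172.28 + 19.25 = 191.53 million.
Not in labor force = 14.47 + 70.77 + 36.02 + 1.79 = 123.05 million (those not working and not actively searching are outside the labor force — including those who want a job but have given up searching).
Civilian working-age population = 191.53 + 123.05 = 314.58 million.
Unemployment rate = 19.25 / 191.53 = 10.05%.
Labor force participation rate = 191.53 / 314.58 = 60.88%.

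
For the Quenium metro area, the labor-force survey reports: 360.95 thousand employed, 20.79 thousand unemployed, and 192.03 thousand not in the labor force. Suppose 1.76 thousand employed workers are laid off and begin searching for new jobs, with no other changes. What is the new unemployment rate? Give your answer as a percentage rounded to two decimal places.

New unemployment rate ≈ 5.91%.

Initially, labor force = 360.95 + 20.79 = 381.74 thousand, so u = 20.79/381.74 = 5.45%.
After the change, employed falls and unemployed rises by 1.76; labor force unchanged → E = 359.19, U = 22.55, labor force = 381.74 thousand.
New unemployment rate = 22.55 / 381.74 = 5.91%.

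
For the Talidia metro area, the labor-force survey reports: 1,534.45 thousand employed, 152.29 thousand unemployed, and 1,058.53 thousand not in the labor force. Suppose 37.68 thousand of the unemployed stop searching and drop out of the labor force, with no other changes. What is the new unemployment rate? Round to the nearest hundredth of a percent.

Initially, labor force = 1,534.45 + 152.29 = 1,686.74 thousand, so u = 152.29/1,686.74 = 9.03%.
After the change, unemployed and labor force both fall by 37.68 → E = 1,534.45, U = 114.61, labor force = 1,649.06 thousand.
New unemployment rate = 114.61 / 1,649.06 = 6.95%.

New unemployment rate ≈ 6.95%.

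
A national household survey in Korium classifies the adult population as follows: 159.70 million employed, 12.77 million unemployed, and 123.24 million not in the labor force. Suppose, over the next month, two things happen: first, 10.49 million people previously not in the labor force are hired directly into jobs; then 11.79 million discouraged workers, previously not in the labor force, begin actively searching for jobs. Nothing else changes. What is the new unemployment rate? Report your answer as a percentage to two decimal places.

Initially, labor force = 159.70 + 12.77 = 172.47 million, so u = 12.77/172.47 = 7.40%.
After the first change, employed and labor force both rise by 10.49; unemployed unchanged → E = 170.19, U = 12.77, labor force = 182.96 million.
After the second change, unemployed and labor force both rise by 11.79 → E = 170.19, U = 24.56, labor force = 194.75 million.
New unemployment rate = 24.56 / 194.75 = 12.61%.

New unemployment rate ≈ 12.61%.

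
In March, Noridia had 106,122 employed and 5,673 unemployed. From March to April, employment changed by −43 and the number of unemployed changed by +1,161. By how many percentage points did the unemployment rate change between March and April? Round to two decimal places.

March: labor force = 106,122 + 5,673 = 111,795; u = 5,673/111,795 = 5.07%.
April: labor force = 106,079 + 6,834 = 112,913; u = 6,834/112,913 = 6.05%.
Change = 6.05% − 5.07% = +0.98 pp.

The unemployment rate changed by +0.98 percentage points.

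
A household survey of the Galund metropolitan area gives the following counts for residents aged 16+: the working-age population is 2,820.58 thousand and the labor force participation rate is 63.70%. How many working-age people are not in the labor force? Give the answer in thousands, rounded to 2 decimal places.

Share not in the labor force = 1 − 0.6370 = 0.3630.
Not in labor force = 0.3630 × 2,820.58 ≈ 1,023.87 thousand.

About 1,023.87 thousand are not in the labor force.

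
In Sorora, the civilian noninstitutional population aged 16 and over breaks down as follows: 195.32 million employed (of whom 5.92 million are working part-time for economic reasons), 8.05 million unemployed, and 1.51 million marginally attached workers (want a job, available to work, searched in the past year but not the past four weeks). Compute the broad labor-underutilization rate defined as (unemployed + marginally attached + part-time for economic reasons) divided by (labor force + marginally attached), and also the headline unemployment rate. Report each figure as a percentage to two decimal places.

Broad underutilization rate ≈ 7.56%; headline unemployment rate ≈ 3.96%.

Labor force = 195.32 + 8.05 = 203.37 million.
Numerator = 8.05 + 1.51 + 5.92 = 15.48 million.
Denominator = 203.37 + 1.51 = 204.88 million.
Broad rate = 15.48 / 204.88 = 7.56%.
Headline unemployment rate = 8.05 / 203.37 = 3.96%.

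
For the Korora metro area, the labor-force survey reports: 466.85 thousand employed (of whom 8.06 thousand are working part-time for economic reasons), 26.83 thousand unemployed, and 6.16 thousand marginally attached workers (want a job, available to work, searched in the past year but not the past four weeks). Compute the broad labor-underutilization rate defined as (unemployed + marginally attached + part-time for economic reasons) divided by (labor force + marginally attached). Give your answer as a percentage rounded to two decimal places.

Broad underutilization rate ≈ 8.21%.

Labor force = 466.85 + 26.83 = 493.68 thousand.
Numerator = 26.83 + 6.16 + 8.06 = 41.05 thousand.
Denominator = 493.68 + 6.16 = 499.84 thousand.
Broad rate = 41.05 / 499.84 = 8.21%.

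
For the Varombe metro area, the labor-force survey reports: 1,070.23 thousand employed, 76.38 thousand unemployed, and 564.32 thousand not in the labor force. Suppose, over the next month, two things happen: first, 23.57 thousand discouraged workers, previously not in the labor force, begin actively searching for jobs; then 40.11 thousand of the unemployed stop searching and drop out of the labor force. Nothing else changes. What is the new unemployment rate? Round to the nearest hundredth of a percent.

Initially, labor force = 1,070.23 + 76.38 = 1,146.61 thousand, so u = 76.38/1,146.61 = 6.66%.
After the first change, unemployed and labor force both rise by 23.57 → E = 1,070.23, U = 99.95, labor force = 1,170.18 thousand.
After the second change, unemployed and labor force both fall by 40.11 → E = 1,070.23, U = 59.84, labor force = 1,130.07 thousand.
New unemployment rate = 59.84 / 1,130.07 = 5.30%.

New unemployment rate ≈ 5.30%.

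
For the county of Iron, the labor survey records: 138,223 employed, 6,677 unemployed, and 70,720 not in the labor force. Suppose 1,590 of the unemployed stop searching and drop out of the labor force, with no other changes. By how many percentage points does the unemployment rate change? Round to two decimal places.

The unemployment rate changes by −1.06 percentage points.

Initially, labor force = 138,223 + 6,677 = 144,900, so u = 6,677/144,900 = 4.61%.
After the change, unemployed and labor force both fall by 1,590 → E = 138,223, U = 5,087, labor force = 143,310.
New unemployment rate = 5,087 / 143,310 = 3.55%.
Change = 3.55% − 4.61% = −1.06 percentage points.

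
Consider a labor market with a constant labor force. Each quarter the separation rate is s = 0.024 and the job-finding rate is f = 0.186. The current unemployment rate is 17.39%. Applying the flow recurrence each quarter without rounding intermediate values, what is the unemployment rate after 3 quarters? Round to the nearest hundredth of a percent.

Unemployment rate after three quarters ≈ 14.37%.

With a fixed labor force, u_{t+1} = u_t + s·(1−u_t) − f·u_t = u_t·(1−s−f) + s.
Here 1−s−f = 0.790 and s = 0.024.
u_1 = 0.173900 × 0.790 + 0.024 = 0.161381.
u_2 = 0.161381 × 0.790 + 0.024 = 0.151491.
u_3 = 0.151491 × 0.790 + 0.024 = 0.143678.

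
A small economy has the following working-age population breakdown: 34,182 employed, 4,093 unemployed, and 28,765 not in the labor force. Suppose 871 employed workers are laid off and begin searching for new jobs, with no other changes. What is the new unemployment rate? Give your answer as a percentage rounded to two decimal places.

Initially, labor force = 34,182 + 4,093 = 38,275, so u = 4,093/38,275 = 10.69%.
After the change, employed falls and unemployed rises by 871; labor force unchanged → E = 33,311, U = 4,964, labor force = 38,275.
New unemployment rate = 4,964 / 38,275 = 12.97%.

New unemployment rate ≈ 12.97%.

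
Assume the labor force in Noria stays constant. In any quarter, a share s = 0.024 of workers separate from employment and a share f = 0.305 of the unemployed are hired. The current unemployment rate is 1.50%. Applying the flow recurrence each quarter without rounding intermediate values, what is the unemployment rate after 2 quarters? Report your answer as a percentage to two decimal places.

Unemployment rate after two quarters ≈ 4.69%.

With a fixed labor force, u_{t+1} = u_t + s·(1−u_t) − f·u_t = u_t·(1−s−f) + s.
Here 1−s−f = 0.671 and s = 0.024.
u_1 = 0.015000 × 0.671 + 0.024 = 0.034065.
u_2 = 0.034065 × 0.671 + 0.024 = 0.046858.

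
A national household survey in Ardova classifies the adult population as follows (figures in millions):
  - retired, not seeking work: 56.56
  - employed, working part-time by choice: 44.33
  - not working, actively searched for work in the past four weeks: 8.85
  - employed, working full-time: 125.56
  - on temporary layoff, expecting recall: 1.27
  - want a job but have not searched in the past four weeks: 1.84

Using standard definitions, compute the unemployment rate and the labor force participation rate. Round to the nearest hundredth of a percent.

Unemployment rate ≈ 5.62%; labor force participation rate ≈ 75.50%.

Employed = 44.33 + 125.56 = 169.89 million.
Unemployed = 8.85 + 1.27 = 10.12 million (jobless and actively searching, or on temporary layoff).
Labor force = 169.89 + 10.12 = 180.01 million.
Not in labor force = 56.56 + 1.84 = 58.40 million (those not working and not actively searching are outside the labor force — including those who want a job but have given up searching).
Civilian working-age population = 180.01 + 58.40 = 238.41 million.
Unemployment rate = 10.12 / 180.01 = 5.62%.
Labor force participation rate = 180.01 / 238.41 = 75.50%.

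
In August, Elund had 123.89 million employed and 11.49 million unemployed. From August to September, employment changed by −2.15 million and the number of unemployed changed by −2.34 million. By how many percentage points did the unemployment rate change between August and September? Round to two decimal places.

The unemployment rate changed by −1.50 percentage points.

August: labor force = 123.89 + 11.49 = 135.38; u = 11.49/135.38 = 8.49%.
September: labor force = 121.74 + 9.15 = 130.89; u = 9.15/130.89 = 6.99%.
Change = 6.99% − 8.49% = −1.50 pp.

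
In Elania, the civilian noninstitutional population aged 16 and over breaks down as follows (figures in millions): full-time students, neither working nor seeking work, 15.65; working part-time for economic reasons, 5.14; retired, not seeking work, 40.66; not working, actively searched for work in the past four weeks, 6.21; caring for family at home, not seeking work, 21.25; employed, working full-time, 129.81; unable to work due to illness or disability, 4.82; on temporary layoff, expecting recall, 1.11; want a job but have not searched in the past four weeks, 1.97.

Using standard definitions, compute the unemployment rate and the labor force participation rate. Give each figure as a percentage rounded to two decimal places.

Unemployment rate ≈ 5.15%; labor force participation rate ≈ 62.78%.

Employed = 5.14 + 129.81 = 134.95 million (anyone who worked, including part-time for economic reasons, counts as employed).
Unemployed = 6.21 + 1.11 = 7.32 million (jobless and actively searching, or on temporary layoff).
Labor force = 134.95 + 7.32 = 142.27 million.
Not in labor force = 15.65 + 40.66 + 21.25 + 4.82 + 1.97 = 84.35 million (those not working and not actively searching are outside the labor force — including those who want a job but have given up searching).
Civilian working-age population = 142.27 + 84.35 = 226.62 million.
Unemployment rate = 7.32 / 142.27 = 5.15%.
Labor force participation rate = 142.27 / 226.62 = 62.78%.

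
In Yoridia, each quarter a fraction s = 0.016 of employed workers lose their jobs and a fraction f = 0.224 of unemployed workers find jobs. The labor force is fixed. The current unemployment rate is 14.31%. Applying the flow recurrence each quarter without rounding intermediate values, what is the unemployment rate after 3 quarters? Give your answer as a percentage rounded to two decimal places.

Unemployment rate after three quarters ≈ 10.02%.

With a fixed labor force, u_{t+1} = u_t + s·(1−u_t) − f·u_t = u_t·(1−s−f) + s.
Here 1−s−f = 0.760 and s = 0.016.
u_1 = 0.143100 × 0.760 + 0.016 = 0.124756.
u_2 = 0.124756 × 0.760 + 0.016 = 0.110815.
u_3 = 0.110815 × 0.760 + 0.016 = 0.100219.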